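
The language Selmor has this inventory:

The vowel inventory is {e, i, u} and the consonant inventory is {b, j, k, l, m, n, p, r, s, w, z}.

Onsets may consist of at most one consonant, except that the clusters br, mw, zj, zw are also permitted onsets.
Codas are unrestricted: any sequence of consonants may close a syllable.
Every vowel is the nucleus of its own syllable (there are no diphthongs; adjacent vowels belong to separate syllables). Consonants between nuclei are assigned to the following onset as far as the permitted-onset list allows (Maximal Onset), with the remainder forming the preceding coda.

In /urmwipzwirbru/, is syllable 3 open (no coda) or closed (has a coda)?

The vowels are u, i, i, u — 4 nuclei, so 4 syllables.
V1 /u/ – V2 /i/: cluster /rmw/ — the longest permitted-onset suffix is /mw/; onset = /mw/, preceding coda = /r/.
V2 /i/ – V3 /i/: cluster /pzw/ — the longest permitted-onset suffix is /zw/; onset = /zw/, preceding coda = /p/.
V3 /i/ – V4 /u/: /rbr/ — longest licit onset from the right is /br/, leaving /r/ as coda.
Result: ur.mwip.zwir.bru.
Syllable 3 is /zwir/ with coda /r/, so it is closed.

closed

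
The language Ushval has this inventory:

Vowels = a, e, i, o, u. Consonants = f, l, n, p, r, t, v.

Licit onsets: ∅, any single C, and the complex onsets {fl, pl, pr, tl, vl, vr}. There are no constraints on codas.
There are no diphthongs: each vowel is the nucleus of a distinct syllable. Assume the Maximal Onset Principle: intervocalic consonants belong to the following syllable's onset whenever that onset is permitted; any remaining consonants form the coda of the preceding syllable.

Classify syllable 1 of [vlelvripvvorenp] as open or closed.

Vowels present: e, i, o, e; each is a nucleus, giving 4 syllables.
/e…i/ gap (V1→V2): /lvr/ splits as /l/ + /vr/ (/vr/ is the longest suffix that is a licit onset).
/i…o/ gap (V2→V3): cluster /pvv/ — the longest permitted-onset suffix is /v/; onset = /v/, preceding coda = /pv/.
/o…e/ gap (V3→V4): /r/ is a single consonant, so it becomes the next onset.
Syllabification: vlel.vripv.vo.renp.
Syllable 1 is /vlel/ with coda /l/, so it is closed.

closed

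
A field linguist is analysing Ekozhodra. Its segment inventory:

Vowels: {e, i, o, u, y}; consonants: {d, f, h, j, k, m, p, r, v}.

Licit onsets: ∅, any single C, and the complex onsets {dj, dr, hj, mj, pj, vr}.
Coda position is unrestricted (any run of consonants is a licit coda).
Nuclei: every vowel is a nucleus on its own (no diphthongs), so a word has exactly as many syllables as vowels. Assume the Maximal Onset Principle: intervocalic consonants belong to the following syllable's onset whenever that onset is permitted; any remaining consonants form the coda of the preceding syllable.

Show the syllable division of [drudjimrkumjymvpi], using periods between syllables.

Vowels present: u, i, u, y, i; each is a nucleus, giving 5 syllables.
/u…i/ gap (V1→V2): /dj/ — entire cluster is a permitted onset → onset /dj/, coda ∅.
/i…u/ gap (V2→V3): /mrk/ — longest licit onset from the right is /k/, leaving /mr/ as coda.
/u…y/ gap (V3→V4): /mj/ — entire cluster is a permitted onset → onset /mj/, coda ∅.
/y…i/ gap (V4→V5): /mvp/ splits as /mv/ + /p/ (/p/ is the longest suffix that is a licit onset).

dru.djimr.ku.mjymv.pi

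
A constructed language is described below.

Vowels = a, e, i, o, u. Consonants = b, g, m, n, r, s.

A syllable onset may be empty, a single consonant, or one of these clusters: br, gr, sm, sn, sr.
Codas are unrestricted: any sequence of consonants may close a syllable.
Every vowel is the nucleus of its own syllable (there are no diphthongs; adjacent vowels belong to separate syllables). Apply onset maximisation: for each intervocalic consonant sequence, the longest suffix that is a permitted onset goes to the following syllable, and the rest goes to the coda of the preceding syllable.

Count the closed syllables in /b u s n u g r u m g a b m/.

2

The vowels are u, u, u, a — 4 nuclei, so 4 syllables.
σ1/σ2 boundary: /sn/ — entire cluster is a permitted onset → onset /sn/, coda ∅.
σ2/σ3 boundary: /gr/ — entire cluster is a permitted onset → onset /gr/, coda ∅.
σ3/σ4 boundary: /mg/; trying suffixes from longest down, /g/ is the first permitted one, so coda /m/ | onset /g/.
Syllabification: bu.snu.grum.gabm.
Classifying each syllable: /bu/ (open), /snu/ (open), /grum/ (closed), /gabm/ (closed).
Closed syllables: 2.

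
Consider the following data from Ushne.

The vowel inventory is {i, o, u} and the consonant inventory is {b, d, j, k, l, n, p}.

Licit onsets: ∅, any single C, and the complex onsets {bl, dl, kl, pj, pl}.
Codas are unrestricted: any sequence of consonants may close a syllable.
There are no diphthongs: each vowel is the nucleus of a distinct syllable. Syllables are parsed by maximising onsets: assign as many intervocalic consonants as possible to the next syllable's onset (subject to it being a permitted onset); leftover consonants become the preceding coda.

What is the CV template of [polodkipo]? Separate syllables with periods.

CV.CVC.CV.CV

Vowels present: o, o, i, o; each is a nucleus, giving 4 syllables.
V1 /o/ – V2 /o/: /l/ is a single consonant, so it becomes the next onset.
V2 /o/ – V3 /i/: cluster /dk/ — the longest permitted-onset suffix is /k/; onset = /k/, preceding coda = /d/.
V3 /i/ – V4 /o/: just /p/ — single C goes to the following onset.
Syllabification: po.lod.ki.po.
Mapping each syllable to C/V: /po/ → CV, /lod/ → CVC, /ki/ → CV, /po/ → CV.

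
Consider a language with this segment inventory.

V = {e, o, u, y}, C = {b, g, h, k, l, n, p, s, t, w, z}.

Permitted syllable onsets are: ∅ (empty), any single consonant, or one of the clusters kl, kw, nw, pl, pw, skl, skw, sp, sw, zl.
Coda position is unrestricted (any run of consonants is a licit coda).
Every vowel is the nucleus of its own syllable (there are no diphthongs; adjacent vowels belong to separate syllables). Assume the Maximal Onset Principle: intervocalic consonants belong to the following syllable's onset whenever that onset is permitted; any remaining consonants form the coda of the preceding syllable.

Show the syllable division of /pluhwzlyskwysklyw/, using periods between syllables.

pluhw.zly.skwy.sklyw

Vowels present: u, y, y, y; each is a nucleus, giving 4 syllables.
V1 /u/ – V2 /y/: /hwzl/ — longest licit onset from the right is /zl/, leaving /hw/ as coda.
V2 /y/ – V3 /y/: /skw/ is a licit onset in full, so it all attaches to the next syllable.
V3 /y/ – V4 /y/: /skl/ — entire cluster is a permitted onset → onset /skl/, coda ∅.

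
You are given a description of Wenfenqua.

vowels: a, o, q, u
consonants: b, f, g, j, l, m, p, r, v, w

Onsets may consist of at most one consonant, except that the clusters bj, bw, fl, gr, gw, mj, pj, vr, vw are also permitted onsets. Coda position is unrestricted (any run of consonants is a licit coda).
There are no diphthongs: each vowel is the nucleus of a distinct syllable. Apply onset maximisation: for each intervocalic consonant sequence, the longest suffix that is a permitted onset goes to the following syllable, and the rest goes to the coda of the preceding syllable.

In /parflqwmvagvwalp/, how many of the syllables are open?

Vowels present: a, q, a, a; each is a nucleus, giving 4 syllables.
V1 /a/ – V2 /q/: /rfl/ — longest licit onset from the right is /fl/, leaving /r/ as coda.
V2 /q/ – V3 /a/: /wmv/; trying suffixes from longest down, /v/ is the first permitted one, so coda /wm/ | onset /v/.
V3 /a/ – V4 /a/: /gvw/ splits as /g/ + /vw/ (/vw/ is the longest suffix that is a licit onset).
Result: par.flqwm.vag.vwalp.
Classifying each syllable: /par/ (closed), /flqwm/ (closed), /vag/ (closed), /vwalp/ (closed).
Open syllables: 0.

0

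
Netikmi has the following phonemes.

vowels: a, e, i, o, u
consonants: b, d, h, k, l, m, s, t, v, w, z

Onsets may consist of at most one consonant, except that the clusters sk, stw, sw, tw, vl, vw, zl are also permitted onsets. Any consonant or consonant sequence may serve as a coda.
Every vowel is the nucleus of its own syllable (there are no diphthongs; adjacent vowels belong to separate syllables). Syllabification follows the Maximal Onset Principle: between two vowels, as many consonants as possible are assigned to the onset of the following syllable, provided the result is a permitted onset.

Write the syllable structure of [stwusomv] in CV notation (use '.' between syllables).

The vowels are u, o — 2 nuclei, so 2 syllables.
σ1/σ2 boundary: /s/ is a single consonant, so it becomes the next onset.
Result: stwu.somv.
Mapping each syllable to C/V: /stwu/ → CCCV, /somv/ → CVCC.

CCCV.CVCC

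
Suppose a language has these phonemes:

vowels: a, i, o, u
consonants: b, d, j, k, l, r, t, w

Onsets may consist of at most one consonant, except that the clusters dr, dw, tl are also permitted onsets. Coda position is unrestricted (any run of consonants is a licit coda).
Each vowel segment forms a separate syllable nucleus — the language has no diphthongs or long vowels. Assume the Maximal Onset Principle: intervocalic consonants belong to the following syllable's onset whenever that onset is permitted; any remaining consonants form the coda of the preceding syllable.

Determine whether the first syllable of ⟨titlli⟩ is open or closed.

The vowels are i, i — 2 nuclei, so 2 syllables.
/i…i/ gap (V1→V2): cluster /tll/ — the longest permitted-onset suffix is /l/; onset = /l/, preceding coda = /tl/.
Result: titl.li.
Syllable 1 is /titl/ with coda /tl/, so it is closed.

closed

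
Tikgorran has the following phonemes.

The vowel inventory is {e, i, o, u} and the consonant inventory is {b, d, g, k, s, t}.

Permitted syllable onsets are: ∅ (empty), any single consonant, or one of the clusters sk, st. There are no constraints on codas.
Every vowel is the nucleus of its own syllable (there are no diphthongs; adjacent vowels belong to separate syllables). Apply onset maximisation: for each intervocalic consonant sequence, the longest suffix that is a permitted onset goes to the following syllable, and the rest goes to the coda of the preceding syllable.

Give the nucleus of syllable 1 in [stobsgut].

Nuclei (vowels): o, u → 2 syllables.
The first nucleus (vowel 1 from the left) is /o/.

o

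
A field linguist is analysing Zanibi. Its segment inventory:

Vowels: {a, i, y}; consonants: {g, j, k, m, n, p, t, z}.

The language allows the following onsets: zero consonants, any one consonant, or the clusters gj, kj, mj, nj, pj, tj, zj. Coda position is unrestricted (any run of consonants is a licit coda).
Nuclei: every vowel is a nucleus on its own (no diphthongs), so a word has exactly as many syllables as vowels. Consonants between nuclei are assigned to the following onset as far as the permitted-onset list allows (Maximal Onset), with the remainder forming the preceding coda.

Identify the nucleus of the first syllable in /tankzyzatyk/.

The vowels are a, y, a, y — 4 nuclei, so 4 syllables.
The first nucleus (vowel 1 from the left) is /a/.

a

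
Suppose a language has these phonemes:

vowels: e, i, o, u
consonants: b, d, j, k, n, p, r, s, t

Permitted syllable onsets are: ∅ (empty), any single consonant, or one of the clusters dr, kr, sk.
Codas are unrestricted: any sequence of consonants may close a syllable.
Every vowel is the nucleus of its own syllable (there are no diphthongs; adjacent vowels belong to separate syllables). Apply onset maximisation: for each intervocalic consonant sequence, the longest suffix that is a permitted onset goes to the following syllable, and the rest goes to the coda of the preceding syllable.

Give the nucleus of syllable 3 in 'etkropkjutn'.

u

Nuclei (vowels): e, o, u → 3 syllables.
The third nucleus (vowel 3 from the left) is /u/.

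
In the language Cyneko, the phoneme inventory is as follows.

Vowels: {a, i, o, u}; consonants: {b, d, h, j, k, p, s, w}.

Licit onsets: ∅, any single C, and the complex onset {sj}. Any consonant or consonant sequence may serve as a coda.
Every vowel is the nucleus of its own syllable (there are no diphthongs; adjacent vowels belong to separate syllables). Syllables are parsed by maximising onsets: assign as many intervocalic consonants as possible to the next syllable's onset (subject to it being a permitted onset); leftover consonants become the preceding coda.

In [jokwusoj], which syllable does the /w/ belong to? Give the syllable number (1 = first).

Nuclei (vowels): o, u, o → 3 syllables.
/o…u/ gap (V1→V2): cluster /kw/ — the longest permitted-onset suffix is /w/; onset = /w/, preceding coda = /k/.
/u…o/ gap (V2→V3): /s/ → onset of the next syllable (single consonants are always licit onsets).
Result: jok.wu.soj.
The /w/ is in the onset of syllable 2 (/wu/).

2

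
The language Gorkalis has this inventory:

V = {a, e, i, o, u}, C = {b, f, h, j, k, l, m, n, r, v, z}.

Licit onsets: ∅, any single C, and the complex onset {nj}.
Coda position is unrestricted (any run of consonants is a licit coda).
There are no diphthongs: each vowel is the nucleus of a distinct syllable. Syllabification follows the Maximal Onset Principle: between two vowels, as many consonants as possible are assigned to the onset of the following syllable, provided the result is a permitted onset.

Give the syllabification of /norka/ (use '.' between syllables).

Vowels present: o, a; each is a nucleus, giving 2 syllables.
/o…a/ gap (V1→V2): /rk/ — longest licit onset from the right is /k/, leaving /r/ as coda.

nor.ka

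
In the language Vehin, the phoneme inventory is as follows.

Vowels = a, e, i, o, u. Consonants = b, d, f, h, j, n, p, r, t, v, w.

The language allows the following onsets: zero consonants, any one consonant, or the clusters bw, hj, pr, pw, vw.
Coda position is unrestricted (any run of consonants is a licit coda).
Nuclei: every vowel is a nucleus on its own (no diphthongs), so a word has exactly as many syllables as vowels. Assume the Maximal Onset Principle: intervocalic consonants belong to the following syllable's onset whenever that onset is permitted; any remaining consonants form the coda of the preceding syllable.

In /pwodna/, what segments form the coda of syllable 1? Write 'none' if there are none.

The vowels are o, a — 2 nuclei, so 2 syllables.
/o…a/ gap (V1→V2): /dn/; trying suffixes from longest down, /n/ is the first permitted one, so coda /d/ | onset /n/.
So the parse is pwod.na.
Syllable 1 is /pwod/: onset /pw/, nucleus /o/, coda /d/.

d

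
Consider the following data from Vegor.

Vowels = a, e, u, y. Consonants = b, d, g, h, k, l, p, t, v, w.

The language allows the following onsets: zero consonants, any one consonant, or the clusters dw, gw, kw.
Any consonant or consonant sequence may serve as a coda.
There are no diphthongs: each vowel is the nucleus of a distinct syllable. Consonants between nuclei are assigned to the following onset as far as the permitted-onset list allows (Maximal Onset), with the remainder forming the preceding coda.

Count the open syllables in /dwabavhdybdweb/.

1

The vowels are a, a, y, e — 4 nuclei, so 4 syllables.
V1 /a/ – V2 /a/: /b/ → onset of the next syllable (single consonants are always licit onsets).
V2 /a/ – V3 /y/: /vhd/ splits as /vh/ + /d/ (/d/ is the longest suffix that is a licit onset).
V3 /y/ – V4 /e/: /bdw/ splits as /b/ + /dw/ (/dw/ is the longest suffix that is a licit onset).
Syllabification: dwa.bavh.dyb.dweb.
Classifying each syllable: /dwa/ (open), /bavh/ (closed), /dyb/ (closed), /dweb/ (closed).
Open syllables: 1.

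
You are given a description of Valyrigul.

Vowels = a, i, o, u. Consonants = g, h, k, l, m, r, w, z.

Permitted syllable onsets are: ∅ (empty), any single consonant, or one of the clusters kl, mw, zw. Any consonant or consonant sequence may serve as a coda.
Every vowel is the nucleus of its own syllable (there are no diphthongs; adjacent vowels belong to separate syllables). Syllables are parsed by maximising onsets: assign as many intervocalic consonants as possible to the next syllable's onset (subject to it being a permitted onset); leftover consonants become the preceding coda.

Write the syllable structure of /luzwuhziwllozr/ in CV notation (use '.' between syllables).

Nuclei (vowels): u, u, i, o → 4 syllables.
Between /u/ (V1) and /u/ (V2): cluster /zw/ — /zw/ is itself a permitted onset, so the whole cluster goes right; preceding coda = ∅.
Between /u/ (V2) and /i/ (V3): /hz/ — longest licit onset from the right is /z/, leaving /h/ as coda.
Between /i/ (V3) and /o/ (V4): /wll/ splits as /wl/ + /l/ (/l/ is the longest suffix that is a licit onset).
Putting it together: lu.zwuh.ziwl.lozr.
Mapping each syllable to C/V: /lu/ → CV, /zwuh/ → CCVC, /ziwl/ → CVCC, /lozr/ → CVCC.

CV.CCVC.CVCC.CVCC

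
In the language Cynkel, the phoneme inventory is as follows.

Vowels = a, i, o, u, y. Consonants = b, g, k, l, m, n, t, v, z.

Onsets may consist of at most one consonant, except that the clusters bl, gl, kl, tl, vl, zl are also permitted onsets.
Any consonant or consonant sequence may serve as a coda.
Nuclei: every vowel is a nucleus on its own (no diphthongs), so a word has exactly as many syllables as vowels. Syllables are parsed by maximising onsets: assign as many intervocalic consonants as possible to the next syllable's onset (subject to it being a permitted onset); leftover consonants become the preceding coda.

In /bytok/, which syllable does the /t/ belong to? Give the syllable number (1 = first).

Vowels present: y, o; each is a nucleus, giving 2 syllables.
V1 /y/ – V2 /o/: just /t/ — single C goes to the following onset.
Putting it together: by.tok.
The /t/ is in the onset of syllable 2 (/tok/).

2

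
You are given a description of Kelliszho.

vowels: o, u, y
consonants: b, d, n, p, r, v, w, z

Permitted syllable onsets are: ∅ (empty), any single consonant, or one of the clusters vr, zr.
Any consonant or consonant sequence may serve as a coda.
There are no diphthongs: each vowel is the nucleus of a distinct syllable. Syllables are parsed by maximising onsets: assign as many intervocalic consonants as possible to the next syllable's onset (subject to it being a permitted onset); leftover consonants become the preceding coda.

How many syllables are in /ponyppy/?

Nuclei (vowels): o, y, y → 3 syllables.

3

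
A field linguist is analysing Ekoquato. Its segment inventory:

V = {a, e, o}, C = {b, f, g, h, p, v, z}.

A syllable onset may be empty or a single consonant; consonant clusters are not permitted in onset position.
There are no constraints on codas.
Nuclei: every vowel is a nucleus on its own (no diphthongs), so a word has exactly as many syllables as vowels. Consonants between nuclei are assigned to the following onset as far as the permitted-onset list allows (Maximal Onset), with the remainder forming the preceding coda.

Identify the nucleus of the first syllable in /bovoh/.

Nuclei (vowels): o, o → 2 syllables.
The first nucleus (vowel 1 from the left) is /o/.

o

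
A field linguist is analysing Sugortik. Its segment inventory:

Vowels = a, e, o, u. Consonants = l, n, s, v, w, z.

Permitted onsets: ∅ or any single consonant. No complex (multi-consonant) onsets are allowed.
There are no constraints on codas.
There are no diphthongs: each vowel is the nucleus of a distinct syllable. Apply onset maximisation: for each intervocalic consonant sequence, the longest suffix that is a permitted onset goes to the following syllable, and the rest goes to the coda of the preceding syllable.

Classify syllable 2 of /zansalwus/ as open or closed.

closed

Nuclei (vowels): a, a, u → 3 syllables.
/a…a/ gap (V1→V2): /ns/ splits as /n/ + /s/ (/s/ is the longest suffix that is a licit onset).
/a…u/ gap (V2→V3): cluster /lw/ — the longest permitted-onset suffix is /w/; onset = /w/, preceding coda = /l/.
Syllabification: zan.sal.wus.
Syllable 2 is /sal/ with coda /l/, so it is closed.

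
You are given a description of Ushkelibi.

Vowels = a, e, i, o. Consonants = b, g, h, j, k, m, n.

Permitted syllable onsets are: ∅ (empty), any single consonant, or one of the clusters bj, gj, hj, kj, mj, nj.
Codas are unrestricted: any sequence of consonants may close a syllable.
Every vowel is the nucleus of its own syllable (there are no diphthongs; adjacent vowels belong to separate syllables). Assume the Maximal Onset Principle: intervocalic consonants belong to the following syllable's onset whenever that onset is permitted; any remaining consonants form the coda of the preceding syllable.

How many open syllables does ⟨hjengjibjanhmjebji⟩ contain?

3

Nuclei (vowels): e, i, a, e, i → 5 syllables.
Between /e/ (V1) and /i/ (V2): /ngj/; trying suffixes from longest down, /gj/ is the first permitted one, so coda /n/ | onset /gj/.
Between /i/ (V2) and /a/ (V3): /bj/ — entire cluster is a permitted onset → onset /bj/, coda ∅.
Between /a/ (V3) and /e/ (V4): /nhmj/ — longest licit onset from the right is /mj/, leaving /nh/ as coda.
Between /e/ (V4) and /i/ (V5): /bj/ is a licit onset in full, so it all attaches to the next syllable.
Result: hjen.gji.bjanh.mje.bji.
Classifying each syllable: /hjen/ (closed), /gji/ (open), /bjanh/ (closed), /mje/ (open), /bji/ (open).
Open syllables: 3.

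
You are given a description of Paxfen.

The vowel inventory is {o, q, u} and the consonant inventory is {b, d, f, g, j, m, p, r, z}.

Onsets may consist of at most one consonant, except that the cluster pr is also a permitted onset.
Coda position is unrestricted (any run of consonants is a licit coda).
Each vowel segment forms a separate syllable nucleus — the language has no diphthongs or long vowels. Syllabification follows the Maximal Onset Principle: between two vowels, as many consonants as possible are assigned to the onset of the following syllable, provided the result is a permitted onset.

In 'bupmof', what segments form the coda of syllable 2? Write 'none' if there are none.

f

Vowels present: u, o; each is a nucleus, giving 2 syllables.
V1 /u/ – V2 /o/: /pm/; trying suffixes from longest down, /m/ is the first permitted one, so coda /p/ | onset /m/.
So the parse is bup.mof.
Syllable 2 is /mof/: onset /m/, nucleus /o/, coda /f/.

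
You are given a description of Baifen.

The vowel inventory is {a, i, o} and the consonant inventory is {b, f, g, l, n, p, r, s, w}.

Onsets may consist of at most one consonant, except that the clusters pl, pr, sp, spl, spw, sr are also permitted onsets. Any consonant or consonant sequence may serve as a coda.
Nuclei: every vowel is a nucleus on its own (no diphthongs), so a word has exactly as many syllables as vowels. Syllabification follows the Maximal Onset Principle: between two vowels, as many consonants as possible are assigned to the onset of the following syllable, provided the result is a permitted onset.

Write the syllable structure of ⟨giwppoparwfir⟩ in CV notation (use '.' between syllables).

CVCC.CV.CVCC.CVC

Nuclei (vowels): i, o, a, i → 4 syllables.
σ1/σ2 boundary: /wpp/; trying suffixes from longest down, /p/ is the first permitted one, so coda /wp/ | onset /p/.
σ2/σ3 boundary: just /p/ — single C goes to the following onset.
σ3/σ4 boundary: /rwf/; trying suffixes from longest down, /f/ is the first permitted one, so coda /rw/ | onset /f/.
Putting it together: giwp.po.parw.fir.
Mapping each syllable to C/V: /giwp/ → CVCC, /po/ → CV, /parw/ → CVCC, /fir/ → CVC.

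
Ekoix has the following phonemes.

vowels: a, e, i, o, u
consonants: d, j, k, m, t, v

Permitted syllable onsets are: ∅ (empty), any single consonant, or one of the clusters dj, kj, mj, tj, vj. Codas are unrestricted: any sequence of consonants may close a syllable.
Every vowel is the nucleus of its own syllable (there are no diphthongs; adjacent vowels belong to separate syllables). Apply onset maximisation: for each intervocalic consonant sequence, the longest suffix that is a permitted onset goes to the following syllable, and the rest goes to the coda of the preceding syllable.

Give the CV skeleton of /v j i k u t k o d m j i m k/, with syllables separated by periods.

Vowels present: i, u, o, i; each is a nucleus, giving 4 syllables.
V1 /i/ – V2 /u/: /k/ is a single consonant, so it becomes the next onset.
V2 /u/ – V3 /o/: cluster /tk/ — the longest permitted-onset suffix is /k/; onset = /k/, preceding coda = /t/.
V3 /o/ – V4 /i/: /dmj/; trying suffixes from longest down, /mj/ is the first permitted one, so coda /d/ | onset /mj/.
Syllabification: vji.kut.kod.mjimk.
Mapping each syllable to C/V: /vji/ → CCV, /kut/ → CVC, /kod/ → CVC, /mjimk/ → CCVCC.

CCV.CVC.CVC.CCVCC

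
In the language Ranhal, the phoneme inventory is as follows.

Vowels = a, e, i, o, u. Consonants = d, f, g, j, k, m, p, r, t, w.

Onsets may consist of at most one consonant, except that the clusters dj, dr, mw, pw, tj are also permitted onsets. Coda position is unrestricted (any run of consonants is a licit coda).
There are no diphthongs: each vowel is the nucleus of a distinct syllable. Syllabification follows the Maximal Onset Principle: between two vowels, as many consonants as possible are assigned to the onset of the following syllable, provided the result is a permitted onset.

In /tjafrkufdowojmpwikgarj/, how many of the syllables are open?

1

Vowels present: a, u, o, o, i, a; each is a nucleus, giving 6 syllables.
/a…u/ gap (V1→V2): /frk/ — longest licit onset from the right is /k/, leaving /fr/ as coda.
/u…o/ gap (V2→V3): /fd/; trying suffixes from longest down, /d/ is the first permitted one, so coda /f/ | onset /d/.
/o…o/ gap (V3→V4): just /w/ — single C goes to the following onset.
/o…i/ gap (V4→V5): cluster /jmpw/ — the longest permitted-onset suffix is /pw/; onset = /pw/, preceding coda = /jm/.
/i…a/ gap (V5→V6): /kg/; trying suffixes from longest down, /g/ is the first permitted one, so coda /k/ | onset /g/.
Putting it together: tjafr.kuf.do.wojm.pwik.garj.
Classifying each syllable: /tjafr/ (closed), /kuf/ (closed), /do/ (open), /wojm/ (closed), /pwik/ (closed), /garj/ (closed).
Open syllables: 1.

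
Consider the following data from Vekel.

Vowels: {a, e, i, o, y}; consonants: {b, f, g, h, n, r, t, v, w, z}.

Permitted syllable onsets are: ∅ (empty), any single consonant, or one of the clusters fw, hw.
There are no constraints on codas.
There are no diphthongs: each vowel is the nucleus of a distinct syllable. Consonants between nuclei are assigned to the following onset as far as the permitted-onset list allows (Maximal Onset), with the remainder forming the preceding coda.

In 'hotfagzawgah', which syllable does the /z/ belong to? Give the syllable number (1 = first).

The vowels are o, a, a, a — 4 nuclei, so 4 syllables.
/o…a/ gap (V1→V2): /tf/; trying suffixes from longest down, /f/ is the first permitted one, so coda /t/ | onset /f/.
/a…a/ gap (V2→V3): /gz/ — longest licit onset from the right is /z/, leaving /g/ as coda.
/a…a/ gap (V3→V4): /wg/ splits as /w/ + /g/ (/g/ is the longest suffix that is a licit onset).
Putting it together: hot.fag.zaw.gah.
The /z/ is in the onset of syllable 3 (/zaw/).

3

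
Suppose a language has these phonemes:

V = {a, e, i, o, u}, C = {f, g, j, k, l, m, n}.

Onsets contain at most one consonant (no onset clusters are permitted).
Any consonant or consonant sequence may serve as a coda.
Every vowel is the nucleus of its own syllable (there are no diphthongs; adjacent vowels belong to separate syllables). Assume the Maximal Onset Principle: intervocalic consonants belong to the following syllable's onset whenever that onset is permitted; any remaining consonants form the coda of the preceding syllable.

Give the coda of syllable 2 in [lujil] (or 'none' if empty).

l

The vowels are u, i — 2 nuclei, so 2 syllables.
σ1/σ2 boundary: just /j/ — single C goes to the following onset.
So the parse is lu.jil.
Syllable 2 is /jil/: onset /j/, nucleus /i/, coda /l/.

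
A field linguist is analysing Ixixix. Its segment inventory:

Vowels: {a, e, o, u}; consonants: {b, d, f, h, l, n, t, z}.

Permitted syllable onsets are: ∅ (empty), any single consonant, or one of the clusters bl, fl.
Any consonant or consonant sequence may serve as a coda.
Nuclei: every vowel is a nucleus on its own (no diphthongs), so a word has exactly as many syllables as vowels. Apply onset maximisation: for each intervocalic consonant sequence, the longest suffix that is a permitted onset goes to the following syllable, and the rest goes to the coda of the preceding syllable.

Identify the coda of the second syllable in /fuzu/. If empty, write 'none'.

Nuclei (vowels): u, u → 2 syllables.
V1 /u/ – V2 /u/: /z/ → onset of the next syllable (single consonants are always licit onsets).
So the parse is fu.zu.
Syllable 2 is /zu/: onset /z/, nucleus /u/, coda ∅.

none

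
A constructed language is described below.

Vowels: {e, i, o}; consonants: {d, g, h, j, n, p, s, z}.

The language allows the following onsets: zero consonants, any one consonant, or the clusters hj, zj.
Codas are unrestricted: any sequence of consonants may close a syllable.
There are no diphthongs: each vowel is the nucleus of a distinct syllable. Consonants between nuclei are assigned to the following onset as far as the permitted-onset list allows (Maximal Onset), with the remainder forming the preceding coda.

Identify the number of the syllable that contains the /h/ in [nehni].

Nuclei (vowels): e, i → 2 syllables.
Between /e/ (V1) and /i/ (V2): cluster /hn/ — the longest permitted-onset suffix is /n/; onset = /n/, preceding coda = /h/.
So the parse is neh.ni.
The /h/ is in the coda of syllable 1 (/neh/).

1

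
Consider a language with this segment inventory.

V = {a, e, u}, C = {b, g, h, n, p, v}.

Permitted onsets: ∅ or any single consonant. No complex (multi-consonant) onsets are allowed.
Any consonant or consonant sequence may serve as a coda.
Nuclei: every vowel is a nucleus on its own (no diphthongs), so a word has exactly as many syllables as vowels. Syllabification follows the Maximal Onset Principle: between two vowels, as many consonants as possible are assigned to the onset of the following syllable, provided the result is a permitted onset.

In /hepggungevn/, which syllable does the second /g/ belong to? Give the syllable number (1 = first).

2

Vowels present: e, u, e; each is a nucleus, giving 3 syllables.
Between /e/ (V1) and /u/ (V2): cluster /pgg/ — the longest permitted-onset suffix is /g/; onset = /g/, preceding coda = /pg/.
Between /u/ (V2) and /e/ (V3): cluster /ng/ — the longest permitted-onset suffix is /g/; onset = /g/, preceding coda = /n/.
So the parse is hepg.gun.gevn.
The second /g/ is in the onset of syllable 2 (/gun/).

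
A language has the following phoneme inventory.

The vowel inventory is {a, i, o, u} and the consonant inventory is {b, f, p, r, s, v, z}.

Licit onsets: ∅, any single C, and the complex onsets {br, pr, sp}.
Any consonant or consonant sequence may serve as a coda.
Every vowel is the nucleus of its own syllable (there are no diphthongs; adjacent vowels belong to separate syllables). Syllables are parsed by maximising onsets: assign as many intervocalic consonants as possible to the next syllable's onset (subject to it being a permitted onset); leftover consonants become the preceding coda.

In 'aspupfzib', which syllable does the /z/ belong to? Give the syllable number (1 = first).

3

Vowels present: a, u, i; each is a nucleus, giving 3 syllables.
Between /a/ (V1) and /u/ (V2): cluster /sp/ — /sp/ is itself a permitted onset, so the whole cluster goes right; preceding coda = ∅.
Between /u/ (V2) and /i/ (V3): cluster /pfz/ — the longest permitted-onset suffix is /z/; onset = /z/, preceding coda = /pf/.
So the parse is a.spupf.zib.
The /z/ is in the onset of syllable 3 (/zib/).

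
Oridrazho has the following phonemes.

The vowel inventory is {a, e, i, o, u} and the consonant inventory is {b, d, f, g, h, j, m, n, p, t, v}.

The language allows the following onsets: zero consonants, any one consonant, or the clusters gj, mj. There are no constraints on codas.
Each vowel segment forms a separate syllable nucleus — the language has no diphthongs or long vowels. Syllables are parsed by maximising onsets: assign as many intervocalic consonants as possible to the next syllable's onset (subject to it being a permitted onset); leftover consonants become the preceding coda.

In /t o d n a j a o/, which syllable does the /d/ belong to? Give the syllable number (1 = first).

The vowels are o, a, a, o — 4 nuclei, so 4 syllables.
Between /o/ (V1) and /a/ (V2): /dn/ splits as /d/ + /n/ (/n/ is the longest suffix that is a licit onset).
Between /a/ (V2) and /a/ (V3): /j/ → onset of the next syllable (single consonants are always licit onsets).
Between /a/ (V3) and /o/ (V4): hiatus — the boundary sits between the two vowels.
So the parse is tod.na.ja.o.
The /d/ is in the coda of syllable 1 (/tod/).

1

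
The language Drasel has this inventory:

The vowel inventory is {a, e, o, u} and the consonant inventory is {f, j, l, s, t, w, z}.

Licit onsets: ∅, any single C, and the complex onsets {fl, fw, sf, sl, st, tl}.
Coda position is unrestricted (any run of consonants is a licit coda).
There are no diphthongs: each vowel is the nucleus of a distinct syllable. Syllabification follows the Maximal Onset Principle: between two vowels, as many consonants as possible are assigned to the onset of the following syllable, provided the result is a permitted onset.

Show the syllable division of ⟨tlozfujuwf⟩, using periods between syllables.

tloz.fu.juwf

Vowels present: o, u, u; each is a nucleus, giving 3 syllables.
/o…u/ gap (V1→V2): /zf/ — longest licit onset from the right is /f/, leaving /z/ as coda.
/u…u/ gap (V2→V3): just /j/ — single C goes to the following onset.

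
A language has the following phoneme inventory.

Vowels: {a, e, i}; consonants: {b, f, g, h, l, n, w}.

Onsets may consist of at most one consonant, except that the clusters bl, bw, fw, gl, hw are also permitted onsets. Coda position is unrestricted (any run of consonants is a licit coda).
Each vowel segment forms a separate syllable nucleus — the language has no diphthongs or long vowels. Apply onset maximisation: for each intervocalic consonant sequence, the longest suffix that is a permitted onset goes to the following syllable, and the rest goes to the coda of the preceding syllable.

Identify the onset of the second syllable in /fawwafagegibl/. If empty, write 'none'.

Nuclei (vowels): a, a, a, e, i → 5 syllables.
/a…a/ gap (V1→V2): /ww/ splits as /w/ + /w/ (/w/ is the longest suffix that is a licit onset).
/a…a/ gap (V2→V3): just /f/ — single C goes to the following onset.
/a…e/ gap (V3→V4): /g/ → onset of the next syllable (single consonants are always licit onsets).
/e…i/ gap (V4→V5): /g/ → onset of the next syllable (single consonants are always licit onsets).
Syllabification: faw.wa.fa.ge.gibl.
Syllable 2 is /wa/: onset /w/, nucleus /a/, coda ∅.

w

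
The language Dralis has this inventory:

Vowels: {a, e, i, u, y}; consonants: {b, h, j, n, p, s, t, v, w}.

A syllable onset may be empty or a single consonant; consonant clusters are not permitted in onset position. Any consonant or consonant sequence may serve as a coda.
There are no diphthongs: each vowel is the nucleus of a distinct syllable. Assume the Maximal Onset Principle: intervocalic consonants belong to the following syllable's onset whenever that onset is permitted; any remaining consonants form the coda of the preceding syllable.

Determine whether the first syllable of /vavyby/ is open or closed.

open

Nuclei (vowels): a, y, y → 3 syllables.
Between /a/ (V1) and /y/ (V2): just /v/ — single C goes to the following onset.
Between /y/ (V2) and /y/ (V3): just /b/ — single C goes to the following onset.
Putting it together: va.vy.by.
Syllable 1 is /va/; it ends in its nucleus with no coda, so it is open.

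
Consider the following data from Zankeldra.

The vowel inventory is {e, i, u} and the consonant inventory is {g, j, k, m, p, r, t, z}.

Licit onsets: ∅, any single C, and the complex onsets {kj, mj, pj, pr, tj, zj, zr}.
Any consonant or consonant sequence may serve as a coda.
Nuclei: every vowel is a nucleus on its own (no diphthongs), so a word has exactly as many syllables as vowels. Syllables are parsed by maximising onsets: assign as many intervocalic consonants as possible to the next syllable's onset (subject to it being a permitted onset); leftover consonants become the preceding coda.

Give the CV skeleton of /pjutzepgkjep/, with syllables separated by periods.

The vowels are u, e, e — 3 nuclei, so 3 syllables.
σ1/σ2 boundary: /tz/ — longest licit onset from the right is /z/, leaving /t/ as coda.
σ2/σ3 boundary: /pgkj/ splits as /pg/ + /kj/ (/kj/ is the longest suffix that is a licit onset).
Result: pjut.zepg.kjep.
Mapping each syllable to C/V: /pjut/ → CCVC, /zepg/ → CVCC, /kjep/ → CCVC.

CCVC.CVCC.CCVC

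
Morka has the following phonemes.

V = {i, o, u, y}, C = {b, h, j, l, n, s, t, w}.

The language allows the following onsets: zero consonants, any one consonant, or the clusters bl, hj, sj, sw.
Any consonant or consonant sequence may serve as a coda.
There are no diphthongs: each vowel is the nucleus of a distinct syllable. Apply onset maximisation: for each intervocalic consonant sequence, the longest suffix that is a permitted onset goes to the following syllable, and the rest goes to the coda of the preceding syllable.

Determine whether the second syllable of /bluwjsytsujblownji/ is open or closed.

Vowels present: u, y, u, o, i; each is a nucleus, giving 5 syllables.
V1 /u/ – V2 /y/: /wjs/ splits as /wj/ + /s/ (/s/ is the longest suffix that is a licit onset).
V2 /y/ – V3 /u/: /ts/ splits as /t/ + /s/ (/s/ is the longest suffix that is a licit onset).
V3 /u/ – V4 /o/: /jbl/; trying suffixes from longest down, /bl/ is the first permitted one, so coda /j/ | onset /bl/.
V4 /o/ – V5 /i/: /wnj/ splits as /wn/ + /j/ (/j/ is the longest suffix that is a licit onset).
So the parse is bluwj.syt.suj.blown.ji.
Syllable 2 is /syt/ with coda /t/, so it is closed.

closed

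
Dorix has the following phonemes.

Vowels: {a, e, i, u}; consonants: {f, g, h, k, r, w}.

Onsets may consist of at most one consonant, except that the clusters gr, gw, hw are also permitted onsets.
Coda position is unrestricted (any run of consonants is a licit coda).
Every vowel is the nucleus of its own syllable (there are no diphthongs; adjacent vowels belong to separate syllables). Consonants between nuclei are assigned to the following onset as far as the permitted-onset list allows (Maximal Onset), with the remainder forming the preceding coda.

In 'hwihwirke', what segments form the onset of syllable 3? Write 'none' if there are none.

k

The vowels are i, i, e — 3 nuclei, so 3 syllables.
σ1/σ2 boundary: /hw/ is a licit onset in full, so it all attaches to the next syllable.
σ2/σ3 boundary: /rk/ splits as /r/ + /k/ (/k/ is the longest suffix that is a licit onset).
So the parse is hwi.hwir.ke.
Syllable 3 is /ke/: onset /k/, nucleus /e/, coda ∅.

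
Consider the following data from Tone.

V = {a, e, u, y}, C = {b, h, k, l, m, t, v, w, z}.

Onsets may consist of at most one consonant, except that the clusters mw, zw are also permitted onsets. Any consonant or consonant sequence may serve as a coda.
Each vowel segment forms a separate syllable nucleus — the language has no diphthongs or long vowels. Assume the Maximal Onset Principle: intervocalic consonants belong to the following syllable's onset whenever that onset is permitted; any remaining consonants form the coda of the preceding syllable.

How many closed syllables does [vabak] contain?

Nuclei (vowels): a, a → 2 syllables.
/a…a/ gap (V1→V2): /b/ → onset of the next syllable (single consonants are always licit onsets).
Syllabification: va.bak.
Classifying each syllable: /va/ (open), /bak/ (closed).
Closed syllables: 1.

1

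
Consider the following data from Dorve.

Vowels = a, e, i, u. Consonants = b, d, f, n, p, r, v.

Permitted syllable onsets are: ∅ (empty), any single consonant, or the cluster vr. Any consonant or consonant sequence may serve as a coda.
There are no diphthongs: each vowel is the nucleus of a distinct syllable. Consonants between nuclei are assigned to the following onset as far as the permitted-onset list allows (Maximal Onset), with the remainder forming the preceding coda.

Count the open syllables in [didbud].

The vowels are i, u — 2 nuclei, so 2 syllables.
Between /i/ (V1) and /u/ (V2): /db/ splits as /d/ + /b/ (/b/ is the longest suffix that is a licit onset).
So the parse is did.bud.
Classifying each syllable: /did/ (closed), /bud/ (closed).
Open syllables: 0.

0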